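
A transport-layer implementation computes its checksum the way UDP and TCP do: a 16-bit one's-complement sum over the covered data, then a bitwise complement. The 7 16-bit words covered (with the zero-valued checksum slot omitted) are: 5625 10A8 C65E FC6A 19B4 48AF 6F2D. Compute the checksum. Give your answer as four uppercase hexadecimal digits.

04D8

One's-complement addition (fold any carry out of bit 15 back into bit 0):
  0x5625 + 0x10A8 = 0x066CD
  0x66CD + 0xC65E = 0x12D2B → wrap carry → 0x2D2C
  0x2D2C + 0xFC6A = 0x12996 → wrap carry → 0x2997
  0x2997 + 0x19B4 = 0x0434B
  0x434B + 0x48AF = 0x08BFA
  0x8BFA + 0x6F2D = 0x0FB27
One's-complement sum = 0xFB27.
Checksum = ~0xFB27 & 0xFFFF = 0x04D8.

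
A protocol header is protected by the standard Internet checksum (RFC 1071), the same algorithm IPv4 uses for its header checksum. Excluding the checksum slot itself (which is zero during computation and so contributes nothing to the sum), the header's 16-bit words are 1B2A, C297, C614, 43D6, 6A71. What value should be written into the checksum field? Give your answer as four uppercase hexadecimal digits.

One's-complement addition (fold any carry out of bit 15 back into bit 0):
  0x1B2A + 0xC297 = 0x0DDC1
  0xDDC1 + 0xC614 = 0x1A3D5 → wrap carry → 0xA3D6
  0xA3D6 + 0x43D6 = 0x0E7AC
  0xE7AC + 0x6A71 = 0x1521D → wrap carry → 0x521E
One's-complement sum = 0x521E.
Checksum = ~0x521E & 0xFFFF = 0xADE1.

ADE1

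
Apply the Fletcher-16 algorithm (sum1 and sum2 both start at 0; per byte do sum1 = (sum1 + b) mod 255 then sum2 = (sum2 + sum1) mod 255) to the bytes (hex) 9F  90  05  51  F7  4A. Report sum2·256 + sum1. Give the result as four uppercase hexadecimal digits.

Running sums (mod 255):
  after byte 0 (9F): sum1=159, sum2=159
  after byte 1 (90): sum1=48, sum2=207
  after byte 2 (05): sum1=53, sum2=5
  after byte 3 (51): sum1=134, sum2=139
  after byte 4 (F7): sum1=126, sum2=10
  after byte 5 (4A): sum1=200, sum2=210
Checksum = sum2·256 + sum1 = 210·256 + 200 = 53960 = 0xD2C8.

D2C8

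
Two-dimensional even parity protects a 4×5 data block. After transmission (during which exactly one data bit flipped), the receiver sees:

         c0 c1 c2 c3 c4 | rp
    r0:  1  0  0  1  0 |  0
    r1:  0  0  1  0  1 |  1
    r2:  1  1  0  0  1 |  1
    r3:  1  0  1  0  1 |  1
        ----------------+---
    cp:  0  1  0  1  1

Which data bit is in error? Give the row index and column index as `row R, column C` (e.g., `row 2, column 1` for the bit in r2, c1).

Recompute each row's even parity and compare to rp:
  r0: data parity 0, sent rp 0 → ok
  r1: data parity 0, sent rp 1 → mismatch
  r2: data parity 1, sent rp 1 → ok
  r3: data parity 1, sent rp 1 → ok
Recompute each column's even parity and compare to cp:
  c0: data parity 1, sent cp 0 → mismatch
  c1: data parity 1, sent cp 1 → ok
  c2: data parity 0, sent cp 0 → ok
  c3: data parity 1, sent cp 1 → ok
  c4: data parity 1, sent cp 1 → ok
Exactly one row (r1) and one column (c0) fail → the flipped bit is at their intersection.

row 1, column 0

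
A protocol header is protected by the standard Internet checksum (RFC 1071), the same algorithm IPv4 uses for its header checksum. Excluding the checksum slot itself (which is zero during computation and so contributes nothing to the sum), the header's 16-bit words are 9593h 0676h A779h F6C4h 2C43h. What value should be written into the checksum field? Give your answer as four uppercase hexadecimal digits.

One's-complement addition (fold any carry out of bit 15 back into bit 0):
  0x9593 + 0x0676 = 0x09C09
  0x9C09 + 0xA779 = 0x14382 → wrap carry → 0x4383
  0x4383 + 0xF6C4 = 0x13A47 → wrap carry → 0x3A48
  0x3A48 + 0x2C43 = 0x0668B
One's-complement sum = 0x668B.
Checksum = ~0x668B & 0xFFFF = 0x9974.

9974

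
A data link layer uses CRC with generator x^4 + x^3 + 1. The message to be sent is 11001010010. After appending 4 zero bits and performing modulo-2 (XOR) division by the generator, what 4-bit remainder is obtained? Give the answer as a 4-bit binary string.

0101

Append 4 zeros: 110010100100000. Divide by 11001 (XOR where the leading bit is 1):
  pos 0: 11001 XOR 11001 = 00000
  pos 6: 10010 XOR 11001 = 01011
  pos 7: 10110 XOR 11001 = 01111
  pos 8: 11110 XOR 11001 = 00111
  pos 10: 11100 XOR 11001 = 00101
Remainder (last 4 bits) = 0101. This is the CRC / FCS.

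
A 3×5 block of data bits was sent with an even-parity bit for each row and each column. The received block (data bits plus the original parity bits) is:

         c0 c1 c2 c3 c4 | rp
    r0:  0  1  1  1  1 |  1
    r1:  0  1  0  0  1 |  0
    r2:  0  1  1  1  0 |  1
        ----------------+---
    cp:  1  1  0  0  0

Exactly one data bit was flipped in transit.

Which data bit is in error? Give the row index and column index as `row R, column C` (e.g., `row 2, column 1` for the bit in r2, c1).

row 0, column 0

Recompute each row's even parity and compare to rp:
  r0: data parity 0, sent rp 1 → mismatch
  r1: data parity 0, sent rp 0 → ok
  r2: data parity 1, sent rp 1 → ok
Recompute each column's even parity and compare to cp:
  c0: data parity 0, sent cp 1 → mismatch
  c1: data parity 1, sent cp 1 → ok
  c2: data parity 0, sent cp 0 → ok
  c3: data parity 0, sent cp 0 → ok
  c4: data parity 0, sent cp 0 → ok
Exactly one row (r0) and one column (c0) fail → the flipped bit is at their intersection.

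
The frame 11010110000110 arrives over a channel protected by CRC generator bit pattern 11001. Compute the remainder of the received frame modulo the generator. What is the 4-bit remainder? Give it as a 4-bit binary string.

Modulo-2 division of 11010110000110 by 11001:
  pos 0: 11010 XOR 11001 = 00011
  pos 3: 11110 XOR 11001 = 00111
  pos 5: 11100 XOR 11001 = 00101
  pos 7: 10101 XOR 11001 = 01100
  pos 8: 11001 XOR 11001 = 00000
Remainder = 0000 (zero — the frame passes the CRC check).

0000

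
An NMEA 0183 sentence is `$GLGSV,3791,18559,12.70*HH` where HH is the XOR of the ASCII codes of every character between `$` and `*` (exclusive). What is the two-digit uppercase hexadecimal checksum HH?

XOR the ASCII codes of the payload characters:
  'G' = 0x47 → acc = 0x47
  'L' = 0x4C → acc = 0x0B
  'G' = 0x47 → acc = 0x4C
  'S' = 0x53 → acc = 0x1F
  'V' = 0x56 → acc = 0x49
  ',' = 0x2C → acc = 0x65
  '3' = 0x33 → acc = 0x56
  '7' = 0x37 → acc = 0x61
  '9' = 0x39 → acc = 0x58
  '1' = 0x31 → acc = 0x69
  ',' = 0x2C → acc = 0x45
  '1' = 0x31 → acc = 0x74
  '8' = 0x38 → acc = 0x4C
  '5' = 0x35 → acc = 0x79
  '5' = 0x35 → acc = 0x4C
  '9' = 0x39 → acc = 0x75
  ',' = 0x2C → acc = 0x59
  '1' = 0x31 → acc = 0x68
  '2' = 0x32 → acc = 0x5A
  '.' = 0x2E → acc = 0x74
  '7' = 0x37 → acc = 0x43
  '0' = 0x30 → acc = 0x73
Checksum = 0x73.

73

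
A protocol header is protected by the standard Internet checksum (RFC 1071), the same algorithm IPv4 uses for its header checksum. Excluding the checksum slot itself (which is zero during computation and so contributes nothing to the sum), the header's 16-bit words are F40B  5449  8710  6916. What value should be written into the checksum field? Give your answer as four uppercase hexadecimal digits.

C783

One's-complement addition (fold any carry out of bit 15 back into bit 0):
  0xF40B + 0x5449 = 0x14854 → wrap carry → 0x4855
  0x4855 + 0x8710 = 0x0CF65
  0xCF65 + 0x6916 = 0x1387B → wrap carry → 0x387C
One's-complement sum = 0x387C.
Checksum = ~0x387C & 0xFFFF = 0xC783.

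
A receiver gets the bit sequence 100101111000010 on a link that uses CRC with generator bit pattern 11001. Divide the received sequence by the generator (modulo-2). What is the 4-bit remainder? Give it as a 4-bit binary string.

0000

Modulo-2 division of 100101111000010 by 11001:
  pos 0: 10010 XOR 11001 = 01011
  pos 1: 10111 XOR 11001 = 01110
  pos 2: 11101 XOR 11001 = 00100
  pos 4: 10011 XOR 11001 = 01010
  pos 5: 10100 XOR 11001 = 01101
  pos 6: 11010 XOR 11001 = 00011
  pos 9: 11001 XOR 11001 = 00000
Remainder = 0000 (zero — the frame passes the CRC check).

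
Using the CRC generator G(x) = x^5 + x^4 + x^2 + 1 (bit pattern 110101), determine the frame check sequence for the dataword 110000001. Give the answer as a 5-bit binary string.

00100

Append 5 zeros: 11000000100000. Divide by 110101 (XOR where the leading bit is 1):
  pos 0: 110000 XOR 110101 = 000101
  pos 3: 101001 XOR 110101 = 011100
  pos 4: 111000 XOR 110101 = 001101
  pos 6: 110100 XOR 110101 = 000001
Remainder (last 5 bits) = 00100. This is the CRC / FCS.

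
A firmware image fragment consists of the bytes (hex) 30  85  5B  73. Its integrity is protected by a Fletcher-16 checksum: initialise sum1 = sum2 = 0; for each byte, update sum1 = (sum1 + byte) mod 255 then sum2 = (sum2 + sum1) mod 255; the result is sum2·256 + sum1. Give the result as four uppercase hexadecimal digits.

7B84

Running sums (mod 255):
  after byte 0 (30): sum1=48, sum2=48
  after byte 1 (85): sum1=181, sum2=229
  after byte 2 (5B): sum1=17, sum2=246
  after byte 3 (73): sum1=132, sum2=123
Checksum = sum2·256 + sum1 = 123·256 + 132 = 31620 = 0x7B84.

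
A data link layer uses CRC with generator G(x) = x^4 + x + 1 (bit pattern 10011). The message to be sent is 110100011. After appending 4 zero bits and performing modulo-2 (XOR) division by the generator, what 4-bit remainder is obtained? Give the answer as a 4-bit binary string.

1110

Append 4 zeros: 1101000110000. Divide by 10011 (XOR where the leading bit is 1):
  pos 0: 11010 XOR 10011 = 01001
  pos 1: 10010 XOR 10011 = 00001
  pos 5: 10110 XOR 10011 = 00101
  pos 7: 10100 XOR 10011 = 00111
Remainder (last 4 bits) = 1110. This is the CRC / FCS.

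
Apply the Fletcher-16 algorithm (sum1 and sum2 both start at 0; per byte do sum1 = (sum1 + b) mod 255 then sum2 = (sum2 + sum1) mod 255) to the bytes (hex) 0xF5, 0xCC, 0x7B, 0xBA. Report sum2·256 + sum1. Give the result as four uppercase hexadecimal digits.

Running sums (mod 255):
  after byte 0 (0xF5): sum1=245, sum2=245
  after byte 1 (0xCC): sum1=194, sum2=184
  after byte 2 (0x7B): sum1=62, sum2=246
  after byte 3 (0xBA): sum1=248, sum2=239
Checksum = sum2·256 + sum1 = 239·256 + 248 = 61432 = 0xEFF8.

EFF8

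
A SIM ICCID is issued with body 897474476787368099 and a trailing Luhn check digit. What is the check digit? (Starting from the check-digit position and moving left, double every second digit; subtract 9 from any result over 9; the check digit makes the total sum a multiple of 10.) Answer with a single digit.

8

Partial digits right→left: 9 9 0 8 6 3 7 8 7 6 7 4 4 7 4 7 9 8
Double every second digit counting from the check-digit position (so the 1st, 3rd, 5th, ... of the partial from the right).
  doubled (with −9 where >9): 9 0 3 5 5 5 8 8 9 → sum 52
  kept as-is: 9 8 3 8 6 4 7 7 8 → sum 60
Total = 52 + 60 = 112.
Check digit = (10 − (112 mod 10)) mod 10 = 8.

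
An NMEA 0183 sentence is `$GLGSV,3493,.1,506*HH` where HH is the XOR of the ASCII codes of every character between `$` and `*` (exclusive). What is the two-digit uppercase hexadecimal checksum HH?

44

XOR the ASCII codes of the payload characters:
  'G' = 0x47 → acc = 0x47
  'L' = 0x4C → acc = 0x0B
  'G' = 0x47 → acc = 0x4C
  'S' = 0x53 → acc = 0x1F
  'V' = 0x56 → acc = 0x49
  ',' = 0x2C → acc = 0x65
  '3' = 0x33 → acc = 0x56
  '4' = 0x34 → acc = 0x62
  '9' = 0x39 → acc = 0x5B
  '3' = 0x33 → acc = 0x68
  ',' = 0x2C → acc = 0x44
  '.' = 0x2E → acc = 0x6A
  '1' = 0x31 → acc = 0x5B
  ',' = 0x2C → acc = 0x77
  '5' = 0x35 → acc = 0x42
  '0' = 0x30 → acc = 0x72
  '6' = 0x36 → acc = 0x44
Checksum = 0x44.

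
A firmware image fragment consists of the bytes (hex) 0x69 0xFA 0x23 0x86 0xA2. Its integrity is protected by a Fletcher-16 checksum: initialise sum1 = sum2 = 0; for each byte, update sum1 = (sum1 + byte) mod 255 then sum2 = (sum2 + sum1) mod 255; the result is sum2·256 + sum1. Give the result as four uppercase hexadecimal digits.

14B0

Running sums (mod 255):
  after byte 0 (0x69): sum1=105, sum2=105
  after byte 1 (0xFA): sum1=100, sum2=205
  after byte 2 (0x23): sum1=135, sum2=85
  after byte 3 (0x86): sum1=14, sum2=99
  after byte 4 (0xA2): sum1=176, sum2=20
Checksum = sum2·256 + sum1 = 20·256 + 176 = 5296 = 0x14B0.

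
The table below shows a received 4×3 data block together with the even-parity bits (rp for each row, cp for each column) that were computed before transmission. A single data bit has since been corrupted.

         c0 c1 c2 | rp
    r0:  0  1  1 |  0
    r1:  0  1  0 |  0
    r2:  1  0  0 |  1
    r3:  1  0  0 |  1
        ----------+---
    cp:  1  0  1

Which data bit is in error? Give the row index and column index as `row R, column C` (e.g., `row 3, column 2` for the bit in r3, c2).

row 1, column 0

Recompute each row's even parity and compare to rp:
  r0: data parity 0, sent rp 0 → ok
  r1: data parity 1, sent rp 0 → mismatch
  r2: data parity 1, sent rp 1 → ok
  r3: data parity 1, sent rp 1 → ok
Recompute each column's even parity and compare to cp:
  c0: data parity 0, sent cp 1 → mismatch
  c1: data parity 0, sent cp 0 → ok
  c2: data parity 1, sent cp 1 → ok
Exactly one row (r1) and one column (c0) fail → the flipped bit is at their intersection.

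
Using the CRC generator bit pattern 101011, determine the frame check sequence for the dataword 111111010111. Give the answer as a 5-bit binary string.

11000

Append 5 zeros: 11111101011100000. Divide by 101011 (XOR where the leading bit is 1):
  pos 0: 111111 XOR 101011 = 010100
  pos 1: 101000 XOR 101011 = 000011
  pos 5: 111011 XOR 101011 = 010000
  pos 6: 100001 XOR 101011 = 001010
  pos 8: 101000 XOR 101011 = 000011
Remainder (last 5 bits) = 11000. This is the CRC / FCS.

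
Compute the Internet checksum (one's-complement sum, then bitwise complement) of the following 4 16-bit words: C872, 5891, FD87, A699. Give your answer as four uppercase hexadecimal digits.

3ADA

One's-complement addition (fold any carry out of bit 15 back into bit 0):
  0xC872 + 0x5891 = 0x12103 → wrap carry → 0x2104
  0x2104 + 0xFD87 = 0x11E8B → wrap carry → 0x1E8C
  0x1E8C + 0xA699 = 0x0C525
One's-complement sum = 0xC525.
Checksum = ~0xC525 & 0xFFFF = 0x3ADA.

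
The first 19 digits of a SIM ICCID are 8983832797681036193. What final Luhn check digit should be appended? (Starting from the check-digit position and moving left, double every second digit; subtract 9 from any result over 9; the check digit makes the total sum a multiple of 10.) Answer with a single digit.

5

Partial digits right→left: 3 9 1 6 3 0 1 8 6 7 9 7 2 3 8 3 8 9 8
Double every second digit counting from the check-digit position (so the 1st, 3rd, 5th, ... of the partial from the right).
  doubled (with −9 where >9): 6 2 6 2 3 9 4 7 7 7 → sum 53
  kept as-is: 9 6 0 8 7 7 3 3 9 → sum 52
Total = 53 + 52 = 105.
Check digit = (10 − (105 mod 10)) mod 10 = 5.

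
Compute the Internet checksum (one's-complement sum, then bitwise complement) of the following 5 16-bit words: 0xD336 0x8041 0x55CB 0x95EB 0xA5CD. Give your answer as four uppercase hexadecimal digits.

One's-complement addition (fold any carry out of bit 15 back into bit 0):
  0xD336 + 0x8041 = 0x15377 → wrap carry → 0x5378
  0x5378 + 0x55CB = 0x0A943
  0xA943 + 0x95EB = 0x13F2E → wrap carry → 0x3F2F
  0x3F2F + 0xA5CD = 0x0E4FC
One's-complement sum = 0xE4FC.
Checksum = ~0xE4FC & 0xFFFF = 0x1B03.

1B03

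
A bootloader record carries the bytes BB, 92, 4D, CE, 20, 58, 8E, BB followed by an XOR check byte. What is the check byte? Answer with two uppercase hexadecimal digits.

XOR the bytes together:
  start with 0xBB
  0xBB ⊕ 0x92 = 0x29
  0x29 ⊕ 0x4D = 0x64
  0x64 ⊕ 0xCE = 0xAA
  0xAA ⊕ 0x20 = 0x8A
  0x8A ⊕ 0x58 = 0xD2
  0xD2 ⊕ 0x8E = 0x5C
  0x5C ⊕ 0xBB = 0xE7

E7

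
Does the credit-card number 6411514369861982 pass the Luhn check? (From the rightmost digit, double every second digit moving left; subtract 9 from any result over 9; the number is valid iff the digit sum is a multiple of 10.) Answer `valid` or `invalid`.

invalid

From the right, keep odd positions and double even positions (subtract 9 from any doubled value over 9):
  doubled (positions 2,4,...): 7 2 7 3 8 1 2 3 → sum 33
  kept (positions 1,3,...): 2 9 6 9 3 1 1 4 → sum 35
Total = 68.
68 mod 10 = 8, so the number is invalid.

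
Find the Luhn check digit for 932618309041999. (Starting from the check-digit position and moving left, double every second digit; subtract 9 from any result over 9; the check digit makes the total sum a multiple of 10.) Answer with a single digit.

Partial digits right→left: 9 9 9 1 4 0 9 0 3 8 1 6 2 3 9
Double every second digit counting from the check-digit position (so the 1st, 3rd, 5th, ... of the partial from the right).
  doubled (with −9 where >9): 9 9 8 9 6 2 4 9 → sum 56
  kept as-is: 9 1 0 0 8 6 3 → sum 27
Total = 56 + 27 = 83.
Check digit = (10 − (83 mod 10)) mod 10 = 7.

7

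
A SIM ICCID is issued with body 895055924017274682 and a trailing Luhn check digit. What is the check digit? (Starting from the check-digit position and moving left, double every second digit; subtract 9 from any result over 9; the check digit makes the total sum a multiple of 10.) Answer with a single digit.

3

Partial digits right→left: 2 8 6 4 7 2 7 1 0 4 2 9 5 5 0 5 9 8
Double every second digit counting from the check-digit position (so the 1st, 3rd, 5th, ... of the partial from the right).
  doubled (with −9 where >9): 4 3 5 5 0 4 1 0 9 → sum 31
  kept as-is: 8 4 2 1 4 9 5 5 8 → sum 46
Total = 31 + 46 = 77.
Check digit = (10 − (77 mod 10)) mod 10 = 3.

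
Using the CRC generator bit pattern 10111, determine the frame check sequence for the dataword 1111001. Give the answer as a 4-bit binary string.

Append 4 zeros: 11110010000. Divide by 10111 (XOR where the leading bit is 1):
  pos 0: 11110 XOR 10111 = 01001
  pos 1: 10010 XOR 10111 = 00101
  pos 3: 10110 XOR 10111 = 00001
Remainder (last 4 bits) = 1000. This is the CRC / FCS.

1000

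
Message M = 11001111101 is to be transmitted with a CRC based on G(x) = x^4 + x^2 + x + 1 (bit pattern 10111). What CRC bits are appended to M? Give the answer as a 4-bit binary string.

1001

Append 4 zeros: 110011111010000. Divide by 10111 (XOR where the leading bit is 1):
  pos 0: 11001 XOR 10111 = 01110
  pos 1: 11101 XOR 10111 = 01010
  pos 2: 10101 XOR 10111 = 00010
  pos 5: 10110 XOR 10111 = 00001
  pos 9: 11000 XOR 10111 = 01111
  pos 10: 11110 XOR 10111 = 01001
Remainder (last 4 bits) = 1001. This is the CRC / FCS.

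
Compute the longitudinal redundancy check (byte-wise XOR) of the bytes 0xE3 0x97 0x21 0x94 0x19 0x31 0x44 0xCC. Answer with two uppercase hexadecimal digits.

61

XOR the bytes together:
  start with 0xE3
  0xE3 ⊕ 0x97 = 0x74
  0x74 ⊕ 0x21 = 0x55
  0x55 ⊕ 0x94 = 0xC1
  0xC1 ⊕ 0x19 = 0xD8
  0xD8 ⊕ 0x31 = 0xE9
  0xE9 ⊕ 0x44 = 0xAD
  0xAD ⊕ 0xCC = 0x61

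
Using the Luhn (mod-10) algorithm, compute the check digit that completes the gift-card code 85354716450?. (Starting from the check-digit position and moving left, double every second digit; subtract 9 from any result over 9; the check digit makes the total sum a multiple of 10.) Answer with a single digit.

Partial digits right→left: 0 5 4 6 1 7 4 5 3 5 8
Double every second digit counting from the check-digit position (so the 1st, 3rd, 5th, ... of the partial from the right).
  doubled (with −9 where >9): 0 8 2 8 6 7 → sum 31
  kept as-is: 5 6 7 5 5 → sum 28
Total = 31 + 28 = 59.
Check digit = (10 − (59 mod 10)) mod 10 = 1.

1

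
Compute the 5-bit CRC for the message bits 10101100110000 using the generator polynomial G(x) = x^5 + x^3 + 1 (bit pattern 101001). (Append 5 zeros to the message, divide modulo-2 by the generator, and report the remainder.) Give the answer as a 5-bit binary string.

01101

Append 5 zeros: 1010110011000000000. Divide by 101001 (XOR where the leading bit is 1):
  pos 0: 101011 XOR 101001 = 000010
  pos 4: 100011 XOR 101001 = 001010
  pos 6: 101000 XOR 101001 = 000001
  pos 11: 100000 XOR 101001 = 001001
  pos 13: 100100 XOR 101001 = 001101
Remainder (last 5 bits) = 01101. This is the CRC / FCS.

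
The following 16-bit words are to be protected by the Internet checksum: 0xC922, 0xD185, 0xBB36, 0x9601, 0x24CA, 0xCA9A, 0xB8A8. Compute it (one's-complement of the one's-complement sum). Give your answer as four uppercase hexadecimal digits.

6C11

One's-complement addition (fold any carry out of bit 15 back into bit 0):
  0xC922 + 0xD185 = 0x19AA7 → wrap carry → 0x9AA8
  0x9AA8 + 0xBB36 = 0x155DE → wrap carry → 0x55DF
  0x55DF + 0x9601 = 0x0EBE0
  0xEBE0 + 0x24CA = 0x110AA → wrap carry → 0x10AB
  0x10AB + 0xCA9A = 0x0DB45
  0xDB45 + 0xB8A8 = 0x193ED → wrap carry → 0x93EE
One's-complement sum = 0x93EE.
Checksum = ~0x93EE & 0xFFFF = 0x6C11.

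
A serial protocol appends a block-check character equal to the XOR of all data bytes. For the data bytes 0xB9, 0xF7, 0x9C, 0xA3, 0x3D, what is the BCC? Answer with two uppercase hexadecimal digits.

XOR the bytes together:
  start with 0xB9
  0xB9 ⊕ 0xF7 = 0x4E
  0x4E ⊕ 0x9C = 0xD2
  0xD2 ⊕ 0xA3 = 0x71
  0x71 ⊕ 0x3D = 0x4C

4C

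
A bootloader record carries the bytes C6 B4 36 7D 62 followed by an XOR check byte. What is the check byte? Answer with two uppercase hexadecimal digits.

5B

XOR the bytes together:
  start with 0xC6
  0xC6 ⊕ 0xB4 = 0x72
  0x72 ⊕ 0x36 = 0x44
  0x44 ⊕ 0x7D = 0x39
  0x39 ⊕ 0x62 = 0x5B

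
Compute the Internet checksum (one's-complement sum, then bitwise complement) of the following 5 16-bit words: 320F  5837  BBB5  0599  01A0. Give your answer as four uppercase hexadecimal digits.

B2CA

One's-complement addition (fold any carry out of bit 15 back into bit 0):
  0x320F + 0x5837 = 0x08A46
  0x8A46 + 0xBBB5 = 0x145FB → wrap carry → 0x45FC
  0x45FC + 0x0599 = 0x04B95
  0x4B95 + 0x01A0 = 0x04D35
One's-complement sum = 0x4D35.
Checksum = ~0x4D35 & 0xFFFF = 0xB2CA.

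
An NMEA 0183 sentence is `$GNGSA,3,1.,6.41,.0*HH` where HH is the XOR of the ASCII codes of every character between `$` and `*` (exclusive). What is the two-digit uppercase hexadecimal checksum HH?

73

XOR the ASCII codes of the payload characters:
  'G' = 0x47 → acc = 0x47
  'N' = 0x4E → acc = 0x09
  'G' = 0x47 → acc = 0x4E
  'S' = 0x53 → acc = 0x1D
  'A' = 0x41 → acc = 0x5C
  ',' = 0x2C → acc = 0x70
  '3' = 0x33 → acc = 0x43
  ',' = 0x2C → acc = 0x6F
  '1' = 0x31 → acc = 0x5E
  '.' = 0x2E → acc = 0x70
  ',' = 0x2C → acc = 0x5C
  '6' = 0x36 → acc = 0x6A
  '.' = 0x2E → acc = 0x44
  '4' = 0x34 → acc = 0x70
  '1' = 0x31 → acc = 0x41
  ',' = 0x2C → acc = 0x6D
  '.' = 0x2E → acc = 0x43
  '0' = 0x30 → acc = 0x73
Checksum = 0x73.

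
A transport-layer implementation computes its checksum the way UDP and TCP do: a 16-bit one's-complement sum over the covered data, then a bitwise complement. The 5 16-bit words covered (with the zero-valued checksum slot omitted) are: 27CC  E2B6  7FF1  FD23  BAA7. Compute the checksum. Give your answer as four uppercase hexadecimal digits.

One's-complement addition (fold any carry out of bit 15 back into bit 0):
  0x27CC + 0xE2B6 = 0x10A82 → wrap carry → 0x0A83
  0x0A83 + 0x7FF1 = 0x08A74
  0x8A74 + 0xFD23 = 0x18797 → wrap carry → 0x8798
  0x8798 + 0xBAA7 = 0x1423F → wrap carry → 0x4240
One's-complement sum = 0x4240.
Checksum = ~0x4240 & 0xFFFF = 0xBDBF.

BDBF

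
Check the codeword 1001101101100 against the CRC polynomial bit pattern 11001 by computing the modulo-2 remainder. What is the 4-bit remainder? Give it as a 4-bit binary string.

Modulo-2 division of 1001101101100 by 11001:
  pos 0: 10011 XOR 11001 = 01010
  pos 1: 10100 XOR 11001 = 01101
  pos 2: 11011 XOR 11001 = 00010
  pos 5: 10101 XOR 11001 = 01100
  pos 6: 11001 XOR 11001 = 00000
Remainder = 0000 (zero — the frame passes the CRC check).

0000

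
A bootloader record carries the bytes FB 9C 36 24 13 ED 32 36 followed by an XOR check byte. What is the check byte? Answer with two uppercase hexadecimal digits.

XOR the bytes together:
  start with 0xFB
  0xFB ⊕ 0x9C = 0x67
  0x67 ⊕ 0x36 = 0x51
  0x51 ⊕ 0x24 = 0x75
  0x75 ⊕ 0x13 = 0x66
  0x66 ⊕ 0xED = 0x8B
  0x8B ⊕ 0x32 = 0xB9
  0xB9 ⊕ 0x36 = 0x8F

8F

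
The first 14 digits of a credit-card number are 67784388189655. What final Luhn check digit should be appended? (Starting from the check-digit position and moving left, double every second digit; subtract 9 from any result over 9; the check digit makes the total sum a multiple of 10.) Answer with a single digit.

4

Partial digits right→left: 5 5 6 9 8 1 8 8 3 4 8 7 7 6
Double every second digit counting from the check-digit position (so the 1st, 3rd, 5th, ... of the partial from the right).
  doubled (with −9 where >9): 1 3 7 7 6 7 5 → sum 36
  kept as-is: 5 9 1 8 4 7 6 → sum 40
Total = 36 + 40 = 76.
Check digit = (10 − (76 mod 10)) mod 10 = 4.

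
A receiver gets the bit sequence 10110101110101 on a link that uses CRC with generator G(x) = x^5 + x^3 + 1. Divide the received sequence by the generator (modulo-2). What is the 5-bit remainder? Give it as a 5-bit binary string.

11101

Modulo-2 division of 10110101110101 by 101001:
  pos 0: 101101 XOR 101001 = 000100
  pos 3: 100011 XOR 101001 = 001010
  pos 5: 101010 XOR 101001 = 000011
Remainder = 11101 (nonzero — an error is detected).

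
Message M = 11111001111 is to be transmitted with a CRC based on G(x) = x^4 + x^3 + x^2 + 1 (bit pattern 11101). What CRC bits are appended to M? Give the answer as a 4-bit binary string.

1000

Append 4 zeros: 111110011110000. Divide by 11101 (XOR where the leading bit is 1):
  pos 0: 11111 XOR 11101 = 00010
  pos 3: 10001 XOR 11101 = 01100
  pos 4: 11001 XOR 11101 = 00100
  pos 6: 10011 XOR 11101 = 01110
  pos 7: 11100 XOR 11101 = 00001
Remainder (last 4 bits) = 1000. This is the CRC / FCS.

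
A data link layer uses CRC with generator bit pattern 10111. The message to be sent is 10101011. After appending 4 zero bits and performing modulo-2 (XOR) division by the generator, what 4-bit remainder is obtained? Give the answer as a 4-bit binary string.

1011

Append 4 zeros: 101010110000. Divide by 10111 (XOR where the leading bit is 1):
  pos 0: 10101 XOR 10111 = 00010
  pos 3: 10011 XOR 10111 = 00100
  pos 5: 10000 XOR 10111 = 00111
  pos 7: 11100 XOR 10111 = 01011
Remainder (last 4 bits) = 1011. This is the CRC / FCS.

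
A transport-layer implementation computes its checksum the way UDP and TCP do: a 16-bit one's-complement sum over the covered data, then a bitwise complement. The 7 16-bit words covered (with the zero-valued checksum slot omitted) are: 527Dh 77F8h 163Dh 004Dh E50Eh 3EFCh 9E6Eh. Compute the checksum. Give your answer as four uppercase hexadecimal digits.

One's-complement addition (fold any carry out of bit 15 back into bit 0):
  0x527D + 0x77F8 = 0x0CA75
  0xCA75 + 0x163D = 0x0E0B2
  0xE0B2 + 0x004D = 0x0E0FF
  0xE0FF + 0xE50E = 0x1C60D → wrap carry → 0xC60E
  0xC60E + 0x3EFC = 0x1050A → wrap carry → 0x050B
  0x050B + 0x9E6E = 0x0A379
One's-complement sum = 0xA379.
Checksum = ~0xA379 & 0xFFFF = 0x5C86.

5C86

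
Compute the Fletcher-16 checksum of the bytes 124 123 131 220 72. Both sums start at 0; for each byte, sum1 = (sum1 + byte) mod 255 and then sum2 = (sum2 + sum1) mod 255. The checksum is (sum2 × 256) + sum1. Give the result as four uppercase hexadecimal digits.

E8A0

Running sums (mod 255):
  after byte 0 (124): sum1=124, sum2=124
  after byte 1 (123): sum1=247, sum2=116
  after byte 2 (131): sum1=123, sum2=239
  after byte 3 (220): sum1=88, sum2=72
  after byte 4 (72): sum1=160, sum2=232
Checksum = sum2·256 + sum1 = 232·256 + 160 = 59552 = 0xE8A0.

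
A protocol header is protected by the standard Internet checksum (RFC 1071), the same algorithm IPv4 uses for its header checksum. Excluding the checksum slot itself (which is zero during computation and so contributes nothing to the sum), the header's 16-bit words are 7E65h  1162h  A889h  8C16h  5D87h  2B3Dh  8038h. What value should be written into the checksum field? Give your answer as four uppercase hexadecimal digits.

329B

One's-complement addition (fold any carry out of bit 15 back into bit 0):
  0x7E65 + 0x1162 = 0x08FC7
  0x8FC7 + 0xA889 = 0x13850 → wrap carry → 0x3851
  0x3851 + 0x8C16 = 0x0C467
  0xC467 + 0x5D87 = 0x121EE → wrap carry → 0x21EF
  0x21EF + 0x2B3D = 0x04D2C
  0x4D2C + 0x8038 = 0x0CD64
One's-complement sum = 0xCD64.
Checksum = ~0xCD64 & 0xFFFF = 0x329B.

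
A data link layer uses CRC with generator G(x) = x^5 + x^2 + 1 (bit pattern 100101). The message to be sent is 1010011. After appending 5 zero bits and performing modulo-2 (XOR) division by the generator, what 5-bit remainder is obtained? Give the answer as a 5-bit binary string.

10010

Append 5 zeros: 101001100000. Divide by 100101 (XOR where the leading bit is 1):
  pos 0: 101001 XOR 100101 = 001100
  pos 2: 110010 XOR 100101 = 010111
  pos 3: 101110 XOR 100101 = 001011
  pos 5: 101100 XOR 100101 = 001001
Remainder (last 5 bits) = 10010. This is the CRC / FCS.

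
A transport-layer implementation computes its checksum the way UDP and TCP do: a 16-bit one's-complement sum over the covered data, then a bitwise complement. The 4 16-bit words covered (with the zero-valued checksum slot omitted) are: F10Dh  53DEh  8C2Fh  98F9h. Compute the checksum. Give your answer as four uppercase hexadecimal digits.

One's-complement addition (fold any carry out of bit 15 back into bit 0):
  0xF10D + 0x53DE = 0x144EB → wrap carry → 0x44EC
  0x44EC + 0x8C2F = 0x0D11B
  0xD11B + 0x98F9 = 0x16A14 → wrap carry → 0x6A15
One's-complement sum = 0x6A15.
Checksum = ~0x6A15 & 0xFFFF = 0x95EA.

95EA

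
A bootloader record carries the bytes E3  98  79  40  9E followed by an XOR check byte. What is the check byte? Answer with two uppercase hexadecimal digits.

XOR the bytes together:
  start with 0xE3
  0xE3 ⊕ 0x98 = 0x7B
  0x7B ⊕ 0x79 = 0x02
  0x02 ⊕ 0x40 = 0x42
  0x42 ⊕ 0x9E = 0xDC

DC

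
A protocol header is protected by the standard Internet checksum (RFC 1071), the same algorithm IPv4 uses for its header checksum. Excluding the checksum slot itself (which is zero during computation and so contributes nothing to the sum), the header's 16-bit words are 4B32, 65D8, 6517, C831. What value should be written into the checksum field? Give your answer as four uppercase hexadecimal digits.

One's-complement addition (fold any carry out of bit 15 back into bit 0):
  0x4B32 + 0x65D8 = 0x0B10A
  0xB10A + 0x6517 = 0x11621 → wrap carry → 0x1622
  0x1622 + 0xC831 = 0x0DE53
One's-complement sum = 0xDE53.
Checksum = ~0xDE53 & 0xFFFF = 0x21AC.

21AC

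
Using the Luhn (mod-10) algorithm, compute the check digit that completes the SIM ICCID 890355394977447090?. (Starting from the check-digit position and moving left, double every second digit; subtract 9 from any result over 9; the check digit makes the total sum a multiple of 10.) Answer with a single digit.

6

Partial digits right→left: 0 9 0 7 4 4 7 7 9 4 9 3 5 5 3 0 9 8
Double every second digit counting from the check-digit position (so the 1st, 3rd, 5th, ... of the partial from the right).
  doubled (with −9 where >9): 0 0 8 5 9 9 1 6 9 → sum 47
  kept as-is: 9 7 4 7 4 3 5 0 8 → sum 47
Total = 47 + 47 = 94.
Check digit = (10 − (94 mod 10)) mod 10 = 6.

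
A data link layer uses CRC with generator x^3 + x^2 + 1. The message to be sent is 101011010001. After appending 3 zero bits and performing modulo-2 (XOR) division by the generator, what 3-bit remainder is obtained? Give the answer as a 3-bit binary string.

Append 3 zeros: 101011010001000. Divide by 1101 (XOR where the leading bit is 1):
  pos 0: 1010 XOR 1101 = 0111
  pos 1: 1111 XOR 1101 = 0010
  pos 3: 1010 XOR 1101 = 0111
  pos 4: 1111 XOR 1101 = 0010
  pos 6: 1000 XOR 1101 = 0101
  pos 7: 1010 XOR 1101 = 0111
  pos 8: 1111 XOR 1101 = 0010
  pos 10: 1000 XOR 1101 = 0101
  pos 11: 1010 XOR 1101 = 0111
Remainder (last 3 bits) = 111. This is the CRC / FCS.

111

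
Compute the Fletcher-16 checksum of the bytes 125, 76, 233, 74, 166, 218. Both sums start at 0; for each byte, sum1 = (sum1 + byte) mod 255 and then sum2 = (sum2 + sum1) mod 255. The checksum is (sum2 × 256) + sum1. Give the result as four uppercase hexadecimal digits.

Running sums (mod 255):
  after byte 0 (125): sum1=125, sum2=125
  after byte 1 (76): sum1=201, sum2=71
  after byte 2 (233): sum1=179, sum2=250
  after byte 3 (74): sum1=253, sum2=248
  after byte 4 (166): sum1=164, sum2=157
  after byte 5 (218): sum1=127, sum2=29
Checksum = sum2·256 + sum1 = 29·256 + 127 = 7551 = 0x1D7F.

1D7F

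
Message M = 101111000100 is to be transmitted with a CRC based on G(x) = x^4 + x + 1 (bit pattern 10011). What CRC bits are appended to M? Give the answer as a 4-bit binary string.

0110

Append 4 zeros: 1011110001000000. Divide by 10011 (XOR where the leading bit is 1):
  pos 0: 10111 XOR 10011 = 00100
  pos 2: 10010 XOR 10011 = 00001
  pos 6: 10010 XOR 10011 = 00001
  pos 10: 10000 XOR 10011 = 00011
Remainder (last 4 bits) = 0110. This is the CRC / FCS.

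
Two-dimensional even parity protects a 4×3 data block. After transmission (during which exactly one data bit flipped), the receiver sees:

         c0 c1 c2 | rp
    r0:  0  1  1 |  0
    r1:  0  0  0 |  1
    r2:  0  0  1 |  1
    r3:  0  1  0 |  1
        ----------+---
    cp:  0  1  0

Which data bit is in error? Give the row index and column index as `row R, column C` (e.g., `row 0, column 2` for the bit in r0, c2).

row 1, column 1

Recompute each row's even parity and compare to rp:
  r0: data parity 0, sent rp 0 → ok
  r1: data parity 0, sent rp 1 → mismatch
  r2: data parity 1, sent rp 1 → ok
  r3: data parity 1, sent rp 1 → ok
Recompute each column's even parity and compare to cp:
  c0: data parity 0, sent cp 0 → ok
  c1: data parity 0, sent cp 1 → mismatch
  c2: data parity 0, sent cp 0 → ok
Exactly one row (r1) and one column (c1) fail → the flipped bit is at their intersection.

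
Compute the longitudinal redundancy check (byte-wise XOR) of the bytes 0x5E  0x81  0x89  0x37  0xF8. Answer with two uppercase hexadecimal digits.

XOR the bytes together:
  start with 0x5E
  0x5E ⊕ 0x81 = 0xDF
  0xDF ⊕ 0x89 = 0x56
  0x56 ⊕ 0x37 = 0x61
  0x61 ⊕ 0xF8 = 0x99

99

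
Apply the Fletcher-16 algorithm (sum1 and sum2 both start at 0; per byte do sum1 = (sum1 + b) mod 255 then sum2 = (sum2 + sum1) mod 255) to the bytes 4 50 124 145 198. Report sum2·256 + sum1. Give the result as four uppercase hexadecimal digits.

3C0B

Running sums (mod 255):
  after byte 0 (4): sum1=4, sum2=4
  after byte 1 (50): sum1=54, sum2=58
  after byte 2 (124): sum1=178, sum2=236
  after byte 3 (145): sum1=68, sum2=49
  after byte 4 (198): sum1=11, sum2=60
Checksum = sum2·256 + sum1 = 60·256 + 11 = 15371 = 0x3C0B.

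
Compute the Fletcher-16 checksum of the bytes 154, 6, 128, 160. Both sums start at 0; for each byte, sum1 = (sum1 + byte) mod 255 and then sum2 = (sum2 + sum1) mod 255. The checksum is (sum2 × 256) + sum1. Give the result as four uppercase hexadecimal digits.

Running sums (mod 255):
  after byte 0 (154): sum1=154, sum2=154
  after byte 1 (6): sum1=160, sum2=59
  after byte 2 (128): sum1=33, sum2=92
  after byte 3 (160): sum1=193, sum2=30
Checksum = sum2·256 + sum1 = 30·256 + 193 = 7873 = 0x1EC1.

1EC1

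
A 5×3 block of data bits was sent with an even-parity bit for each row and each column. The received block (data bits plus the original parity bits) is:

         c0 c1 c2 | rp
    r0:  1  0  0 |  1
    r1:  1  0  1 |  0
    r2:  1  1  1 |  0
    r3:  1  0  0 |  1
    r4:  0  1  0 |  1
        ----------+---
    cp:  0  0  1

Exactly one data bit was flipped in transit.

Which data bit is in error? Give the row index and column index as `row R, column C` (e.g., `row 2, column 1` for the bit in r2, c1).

Recompute each row's even parity and compare to rp:
  r0: data parity 1, sent rp 1 → ok
  r1: data parity 0, sent rp 0 → ok
  r2: data parity 1, sent rp 0 → mismatch
  r3: data parity 1, sent rp 1 → ok
  r4: data parity 1, sent rp 1 → ok
Recompute each column's even parity and compare to cp:
  c0: data parity 0, sent cp 0 → ok
  c1: data parity 0, sent cp 0 → ok
  c2: data parity 0, sent cp 1 → mismatch
Exactly one row (r2) and one column (c2) fail → the flipped bit is at their intersection.

row 2, column 2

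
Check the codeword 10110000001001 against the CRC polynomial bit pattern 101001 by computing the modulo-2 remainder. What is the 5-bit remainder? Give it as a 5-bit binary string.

00000

Modulo-2 division of 10110000001001 by 101001:
  pos 0: 101100 XOR 101001 = 000101
  pos 3: 101000 XOR 101001 = 000001
  pos 8: 101001 XOR 101001 = 000000
Remainder = 00000 (zero — the frame passes the CRC check).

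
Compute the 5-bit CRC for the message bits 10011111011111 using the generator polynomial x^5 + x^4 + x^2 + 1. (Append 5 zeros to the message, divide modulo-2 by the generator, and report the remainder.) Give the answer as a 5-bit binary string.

00010

Append 5 zeros: 1001111101111100000. Divide by 110101 (XOR where the leading bit is 1):
  pos 0: 100111 XOR 110101 = 010010
  pos 1: 100101 XOR 110101 = 010000
  pos 2: 100001 XOR 110101 = 010100
  pos 3: 101000 XOR 110101 = 011101
  pos 4: 111011 XOR 110101 = 001110
  pos 6: 111011 XOR 110101 = 001110
  pos 8: 111011 XOR 110101 = 001110
  pos 10: 111000 XOR 110101 = 001101
  pos 12: 110100 XOR 110101 = 000001
Remainder (last 5 bits) = 00010. This is the CRC / FCS.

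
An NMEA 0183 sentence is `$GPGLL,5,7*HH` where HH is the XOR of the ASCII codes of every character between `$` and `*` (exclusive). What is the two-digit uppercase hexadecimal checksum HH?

XOR the ASCII codes of the payload characters:
  'G' = 0x47 → acc = 0x47
  'P' = 0x50 → acc = 0x17
  'G' = 0x47 → acc = 0x50
  'L' = 0x4C → acc = 0x1C
  'L' = 0x4C → acc = 0x50
  ',' = 0x2C → acc = 0x7C
  '5' = 0x35 → acc = 0x49
  ',' = 0x2C → acc = 0x65
  '7' = 0x37 → acc = 0x52
Checksum = 0x52.

52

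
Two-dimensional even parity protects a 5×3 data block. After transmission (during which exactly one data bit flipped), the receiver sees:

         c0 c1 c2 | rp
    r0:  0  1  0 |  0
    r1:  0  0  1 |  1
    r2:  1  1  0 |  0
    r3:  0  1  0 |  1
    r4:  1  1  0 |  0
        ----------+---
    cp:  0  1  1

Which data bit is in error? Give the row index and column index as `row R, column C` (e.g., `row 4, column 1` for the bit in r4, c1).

row 0, column 1

Recompute each row's even parity and compare to rp:
  r0: data parity 1, sent rp 0 → mismatch
  r1: data parity 1, sent rp 1 → ok
  r2: data parity 0, sent rp 0 → ok
  r3: data parity 1, sent rp 1 → ok
  r4: data parity 0, sent rp 0 → ok
Recompute each column's even parity and compare to cp:
  c0: data parity 0, sent cp 0 → ok
  c1: data parity 0, sent cp 1 → mismatch
  c2: data parity 1, sent cp 1 → ok
Exactly one row (r0) and one column (c1) fail → the flipped bit is at their intersection.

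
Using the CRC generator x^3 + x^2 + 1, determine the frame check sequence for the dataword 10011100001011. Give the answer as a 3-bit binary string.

010

Append 3 zeros: 10011100001011000. Divide by 1101 (XOR where the leading bit is 1):
  pos 0: 1001 XOR 1101 = 0100
  pos 1: 1001 XOR 1101 = 0100
  pos 2: 1001 XOR 1101 = 0100
  pos 3: 1000 XOR 1101 = 0101
  pos 4: 1010 XOR 1101 = 0111
  pos 5: 1110 XOR 1101 = 0011
  pos 7: 1101 XOR 1101 = 0000
  pos 12: 1100 XOR 1101 = 0001
Remainder (last 3 bits) = 010. This is the CRC / FCS.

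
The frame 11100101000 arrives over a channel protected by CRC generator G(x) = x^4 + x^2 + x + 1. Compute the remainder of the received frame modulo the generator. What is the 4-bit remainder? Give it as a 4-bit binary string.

Modulo-2 division of 11100101000 by 10111:
  pos 0: 11100 XOR 10111 = 01011
  pos 1: 10111 XOR 10111 = 00000
Remainder = 1000 (nonzero — an error is detected).

1000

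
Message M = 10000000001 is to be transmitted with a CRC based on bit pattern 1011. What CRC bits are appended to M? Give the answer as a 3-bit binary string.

Append 3 zeros: 10000000001000. Divide by 1011 (XOR where the leading bit is 1):
  pos 0: 1000 XOR 1011 = 0011
  pos 2: 1100 XOR 1011 = 0111
  pos 3: 1110 XOR 1011 = 0101
  pos 4: 1010 XOR 1011 = 0001
  pos 7: 1001 XOR 1011 = 0010
  pos 9: 1000 XOR 1011 = 0011
Remainder (last 3 bits) = 110. This is the CRC / FCS.

110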